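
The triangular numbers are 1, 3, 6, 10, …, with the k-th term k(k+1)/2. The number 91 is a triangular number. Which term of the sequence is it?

13

Set n(n+1)/2 = 91, giving n² + n − 182 = 0.
The discriminant is 1 + 8·91 = 729, and √729 = 27.
So n = (-1 + 27) / 2 = 26/2 = 13.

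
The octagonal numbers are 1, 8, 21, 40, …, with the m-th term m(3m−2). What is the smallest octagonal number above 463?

481

Solve n(3n−2) > 463 for integer n.
The largest n with value ≤ 463 is 12 (since 408 ≤ 463 < 481), so the first above is n = 13, value 481.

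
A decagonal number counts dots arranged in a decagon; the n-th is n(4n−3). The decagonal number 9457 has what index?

Set n(4n−3) = 9457, giving 4n² − 3n − 9457 = 0.
The discriminant is 9 + 16·9457 = 151321, and √151321 = 389.
So n = (3 + 389) / 8 = 392/8 = 49.

49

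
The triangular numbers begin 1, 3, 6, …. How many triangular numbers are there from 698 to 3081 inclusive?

The n-th triangular number is n(n+1)/2.
Smallest index with value ≥ 698: n = 37 (giving 703).
Largest index with value ≤ 3081: n = 78 (giving 3081).
Indices 37 through 78: 42 terms.

42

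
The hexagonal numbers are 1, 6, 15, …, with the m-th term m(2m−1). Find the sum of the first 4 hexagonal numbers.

50

Σ i(2i−1) = 2Σi² − Σi over i = 1..4.
Σi = 10 and Σi² = 30.
2·30 − 1·10 = 50.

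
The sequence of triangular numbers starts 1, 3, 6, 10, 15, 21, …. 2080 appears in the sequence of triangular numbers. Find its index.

64

Set n(n+1)/2 = 2080, giving n² + n − 4160 = 0.
The discriminant is 1 + 8·2080 = 16641, and √16641 = 129.
So n = (-1 + 129) / 2 = 128/2 = 64.
Check: 64·65/2 = 2080. ✓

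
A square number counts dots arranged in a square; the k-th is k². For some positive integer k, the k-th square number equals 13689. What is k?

117

We need n² = 13689, so n = √13689 = 117.
Check: 117² = 13689. ✓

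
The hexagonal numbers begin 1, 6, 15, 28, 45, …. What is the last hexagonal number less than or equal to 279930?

Solve n(2n−1) ≤ 279930 for integer n.
n = 374 gives 279378 ≤ 279930, while n = 375 gives 280875 > 279930; so the answer is 279378.

279378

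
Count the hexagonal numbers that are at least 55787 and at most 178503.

132

The n-th hexagonal number is n(2n−1).
Smallest index with value ≥ 55787: n = 168 (giving 56280).
Largest index with value ≤ 178503: n = 299 (giving 178503).
Indices 168 through 299: 132 terms.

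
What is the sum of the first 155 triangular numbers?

Σ i(i+1)/2 = (Σi² + Σi) / 2 over i = 1..155.
Σi = 12090 and Σi² = 1253330.
(1·1253330 + 1·12090) / 2 = 1265420/2 = 632710.

632710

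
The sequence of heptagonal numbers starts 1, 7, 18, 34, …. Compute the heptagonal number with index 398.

398·(5·398 − 3)/2 = 398·1987/2 = 395413.

395413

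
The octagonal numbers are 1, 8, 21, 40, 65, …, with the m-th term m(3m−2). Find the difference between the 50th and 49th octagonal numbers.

295

Consecutive octagonal numbers differ by 6n − 5: here 6·50 − 5 = 295.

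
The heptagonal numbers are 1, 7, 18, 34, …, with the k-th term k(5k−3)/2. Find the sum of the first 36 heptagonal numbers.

Σ i(5i−3)/2 = (5Σi² − 3Σi) / 2 over i = 1..36.
Σi = 666 and Σi² = 16206.
(5·16206 − 3·666) / 2 = 79032/2 = 39516.

39516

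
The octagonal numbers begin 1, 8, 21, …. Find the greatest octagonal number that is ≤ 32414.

32240

Solve n(3n−2) ≤ 32414 for integer n.
n = 104 gives 32240 ≤ 32414, while n = 105 gives 32865 > 32414; so the answer is 32240.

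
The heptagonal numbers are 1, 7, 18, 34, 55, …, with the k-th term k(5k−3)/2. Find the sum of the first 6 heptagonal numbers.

196

Σ i(5i−3)/2 = (5Σi² − 3Σi) / 2 over i = 1..6.
Σi = 21 and Σi² = 91.
(5·91 − 3·21) / 2 = 392/2 = 196.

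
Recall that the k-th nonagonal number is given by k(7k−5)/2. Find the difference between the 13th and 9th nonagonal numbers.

298

13·(7·13 − 5)/2 = 559 and 9·(7·9 − 5)/2 = 261.
Difference: 559 − 261 = 298.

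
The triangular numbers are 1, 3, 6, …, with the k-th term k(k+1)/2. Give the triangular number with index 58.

1711

58·59/2 = 3422/2 = 1711.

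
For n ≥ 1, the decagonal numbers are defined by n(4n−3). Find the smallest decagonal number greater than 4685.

4795

Solve n(4n−3) > 4685 for integer n.
The largest n with value ≤ 4685 is 34 (since 4522 ≤ 4685 < 4795), so the first above is n = 35, value 4795.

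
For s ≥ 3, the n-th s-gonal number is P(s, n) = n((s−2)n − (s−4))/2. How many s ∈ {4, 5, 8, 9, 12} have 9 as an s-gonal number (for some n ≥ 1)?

s = 4: P(4, 3) = 9. ✓
s = 5: P(5, 2) = 5 and P(5, 3) = 12; 9 is not s-gonal.
s = 8: P(8, 2) = 8 and P(8, 3) = 21; 9 is not s-gonal.
s = 9: P(9, 2) = 9. ✓
s = 12: P(12, 1) = 1 and P(12, 2) = 12; 9 is not s-gonal.
Hits: s ∈ {4, 9} → 2.

2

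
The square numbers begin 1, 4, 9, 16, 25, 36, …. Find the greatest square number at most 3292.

Solve n² ≤ 3292 for integer n.
n = 57 gives 3249 ≤ 3292, while n = 58 gives 3364 > 3292; so the answer is 3249.

3249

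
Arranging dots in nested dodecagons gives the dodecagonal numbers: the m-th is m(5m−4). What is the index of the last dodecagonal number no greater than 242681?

Solve n(5n−4) ≤ 242681 for integer n.
n = 220 gives 241120 ≤ 242681, while n = 221 gives 243321 > 242681; so the answer is index 220.

220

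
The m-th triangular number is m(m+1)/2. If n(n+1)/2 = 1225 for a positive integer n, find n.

Set n(n+1)/2 = 1225, giving n² + n − 2450 = 0.
So n = (-1 + 99) / 2 = 98/2 = 49.

49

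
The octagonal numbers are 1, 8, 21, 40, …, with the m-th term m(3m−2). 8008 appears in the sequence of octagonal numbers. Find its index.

52

Set n(3n−2) = 8008, giving 3n² − 2n − 8008 = 0.
The discriminant is 4 + 12·8008 = 96100, and √96100 = 310.
So n = (2 + 310) / 6 = 312/6 = 52.
Check: 52·(3·52 − 2) = 8008. ✓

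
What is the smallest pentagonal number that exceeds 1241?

Solve n(3n−1)/2 > 1241 for integer n.
The largest n with value ≤ 1241 is 28 (since 1162 ≤ 1241 < 1247), so the first above is n = 29, value 1247.

1247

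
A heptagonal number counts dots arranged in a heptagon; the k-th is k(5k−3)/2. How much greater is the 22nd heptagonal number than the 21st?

106

Consecutive heptagonal numbers differ by 5n − 4: here 5·22 − 4 = 106.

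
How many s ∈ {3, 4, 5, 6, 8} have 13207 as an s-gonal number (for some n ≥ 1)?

1

s = 3: P(3, 162) = 13203 and P(3, 163) = 13366; 13207 is not s-gonal.
s = 4: P(4, 114) = 12996 and P(4, 115) = 13225; 13207 is not s-gonal.
s = 5: P(5, 94) = 13207. ✓
s = 6: P(6, 81) = 13041 and P(6, 82) = 13366; 13207 is not s-gonal.
s = 8: P(8, 66) = 12936 and P(8, 67) = 13333; 13207 is not s-gonal.
Hits: s ∈ {5} → 1.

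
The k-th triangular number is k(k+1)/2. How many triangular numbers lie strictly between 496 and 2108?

33

The n-th triangular number is n(n+1)/2.
Smallest index with value > 496: n = 32 (giving 528).
Largest index with value < 2108: n = 64 (giving 2080).
Indices 32 through 64: 33 terms.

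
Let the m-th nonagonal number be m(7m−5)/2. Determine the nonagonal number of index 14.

651

The 14th nonagonal number is n(7n−5)/2 with n = 14.
14·(7·14 − 5)/2 = 14·93/2 = 651.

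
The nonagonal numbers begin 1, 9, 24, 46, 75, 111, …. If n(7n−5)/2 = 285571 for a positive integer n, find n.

Set n(7n−5)/2 = 285571, giving 7n² − 5n − 571142 = 0.
The discriminant is 25 + 56·285571 = 15992001, and √15992001 = 3999.
So n = (5 + 3999) / 14 = 4004/14 = 286.
Check: 286·(7·286 − 5)/2 = 285571. ✓

286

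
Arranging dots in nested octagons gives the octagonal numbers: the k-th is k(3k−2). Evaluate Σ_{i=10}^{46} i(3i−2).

97606

Σ i(3i−2) = 3Σi² − 2Σi over i = 10..46.
Σi = 1081 − 45 = 1036 and Σi² = 33511 − 285 = 33226.
3·33226 − 2·1036 = 97606.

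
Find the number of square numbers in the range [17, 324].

14

The n-th square number is n².
Smallest index with value ≥ 17: n = 5 (giving 25).
Largest index with value ≤ 324: n = 18 (giving 324).
Indices 5 through 18: 14 terms.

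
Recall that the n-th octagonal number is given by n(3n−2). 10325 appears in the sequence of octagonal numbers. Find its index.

Set n(3n−2) = 10325, giving 3n² − 2n − 10325 = 0.
So n = (2 + 352) / 6 = 354/6 = 59.

59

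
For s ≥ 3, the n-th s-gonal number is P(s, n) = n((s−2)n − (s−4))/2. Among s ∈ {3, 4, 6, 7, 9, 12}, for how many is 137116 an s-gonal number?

1

s = 3: P(3, 523) = 137026 and P(3, 524) = 137550; 137116 is not s-gonal.
s = 4: P(4, 370) = 136900 and P(4, 371) = 137641; 137116 is not s-gonal.
s = 6: P(6, 262) = 137026 and P(6, 263) = 138075; 137116 is not s-gonal.
s = 7: P(7, 234) = 136539 and P(7, 235) = 137710; 137116 is not s-gonal.
s = 9: P(9, 198) = 136719 and P(9, 199) = 138106; 137116 is not s-gonal.
s = 12: P(12, 166) = 137116. ✓
Hits: s ∈ {12} → 1.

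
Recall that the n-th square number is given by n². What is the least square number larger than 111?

121

Solve n² > 111 for integer n.
The largest n with value ≤ 111 is 10 (since 100 ≤ 111 < 121), so the first above is n = 11, value 121.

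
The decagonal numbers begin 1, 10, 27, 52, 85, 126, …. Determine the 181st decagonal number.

130501

181·(4·181 − 3) = 181·721 = 130501.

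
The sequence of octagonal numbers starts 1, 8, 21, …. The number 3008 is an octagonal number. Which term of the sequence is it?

Set n(3n−2) = 3008, giving 3n² − 2n − 3008 = 0.
The discriminant is 4 + 12·3008 = 36100, and √36100 = 190.
So n = (2 + 190) / 6 = 192/6 = 32.
Check: 32·(3·32 − 2) = 3008. ✓

32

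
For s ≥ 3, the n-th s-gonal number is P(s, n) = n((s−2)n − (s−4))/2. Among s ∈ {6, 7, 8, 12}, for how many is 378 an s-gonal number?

s = 6: P(6, 14) = 378. ✓
s = 7: P(7, 12) = 342 and P(7, 13) = 403; 378 is not s-gonal.
s = 8: P(8, 11) = 341 and P(8, 12) = 408; 378 is not s-gonal.
s = 12: P(12, 9) = 369 and P(12, 10) = 460; 378 is not s-gonal.
Hits: s ∈ {6} → 1.

1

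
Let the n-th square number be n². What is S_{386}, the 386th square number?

148996

The 386th square number is n² with n = 386.
386² = 148996.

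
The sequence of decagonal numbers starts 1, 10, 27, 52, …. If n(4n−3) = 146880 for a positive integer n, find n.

Set n(4n−3) = 146880, giving 4n² − 3n − 146880 = 0.
So n = (3 + 1533) / 8 = 1536/8 = 192.

192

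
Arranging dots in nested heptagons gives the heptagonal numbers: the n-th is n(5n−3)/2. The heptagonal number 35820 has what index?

120

Set n(5n−3)/2 = 35820, giving 5n² − 3n − 71640 = 0.
The discriminant is 9 + 40·35820 = 1432809, and √1432809 = 1197.
So n = (3 + 1197) / 10 = 1200/10 = 120.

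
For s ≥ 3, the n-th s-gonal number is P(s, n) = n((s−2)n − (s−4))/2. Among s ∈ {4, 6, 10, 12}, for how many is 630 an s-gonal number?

s = 4: P(4, 25) = 625 and P(4, 26) = 676; 630 is not s-gonal.
s = 6: P(6, 18) = 630. ✓
s = 10: P(10, 12) = 540 and P(10, 13) = 637; 630 is not s-gonal.
s = 12: P(12, 11) = 561 and P(12, 12) = 672; 630 is not s-gonal.
Hits: s ∈ {6} → 1.

1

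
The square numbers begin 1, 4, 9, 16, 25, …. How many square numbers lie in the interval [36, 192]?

The n-th square number is n².
Smallest index with value ≥ 36: n = 6 (giving 36).
Largest index with value ≤ 192: n = 13 (giving 169).
Indices 6 through 13: 8 terms.

8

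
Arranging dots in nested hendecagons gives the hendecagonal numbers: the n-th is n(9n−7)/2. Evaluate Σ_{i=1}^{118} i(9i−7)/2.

Σ i(9i−7)/2 = (9Σi² − 7Σi) / 2 over i = 1..118.
Σi = 7021 and Σi² = 554659.
(9·554659 − 7·7021) / 2 = 4942784/2 = 2471392.

2471392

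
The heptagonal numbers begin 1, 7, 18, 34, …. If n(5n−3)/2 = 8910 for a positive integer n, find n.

Set n(5n−3)/2 = 8910, giving 5n² − 3n − 17820 = 0.
The discriminant is 9 + 40·8910 = 356409, and √356409 = 597.
So n = (3 + 597) / 10 = 600/10 = 60.

60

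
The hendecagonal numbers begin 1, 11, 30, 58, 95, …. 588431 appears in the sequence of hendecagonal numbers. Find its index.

362

Set n(9n−7)/2 = 588431, giving 9n² − 7n − 1176862 = 0.
The discriminant is 49 + 72·588431 = 42367081, and √42367081 = 6509.
So n = (7 + 6509) / 18 = 6516/18 = 362.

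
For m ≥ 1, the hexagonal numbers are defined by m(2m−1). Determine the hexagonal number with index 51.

5151

51·(2·51 − 1) = 51·101 = 5151.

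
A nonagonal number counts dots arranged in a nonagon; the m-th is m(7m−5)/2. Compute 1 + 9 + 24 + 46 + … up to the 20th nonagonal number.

9520

Σ i(7i−5)/2 = (7Σi² − 5Σi) / 2 over i = 1..20.
Σi = 210 and Σi² = 2870.
(7·2870 − 5·210) / 2 = 19040/2 = 9520.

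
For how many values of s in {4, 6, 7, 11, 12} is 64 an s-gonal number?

2

s = 4: P(4, 8) = 64. ✓
s = 6: P(6, 5) = 45 and P(6, 6) = 66; 64 is not s-gonal.
s = 7: P(7, 5) = 55 and P(7, 6) = 81; 64 is not s-gonal.
s = 11: P(11, 4) = 58 and P(11, 5) = 95; 64 is not s-gonal.
s = 12: P(12, 4) = 64. ✓
Hits: s ∈ {4, 12} → 2.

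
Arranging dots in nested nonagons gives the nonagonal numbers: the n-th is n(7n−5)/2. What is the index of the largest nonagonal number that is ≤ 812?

15

Solve n(7n−5)/2 ≤ 812 for integer n.
n = 15 gives 750 ≤ 812, while n = 16 gives 856 > 812; so the answer is index 15.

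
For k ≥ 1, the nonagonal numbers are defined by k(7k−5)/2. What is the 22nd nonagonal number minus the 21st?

Consecutive nonagonal numbers differ by 7n − 6: here 7·22 − 6 = 148.

148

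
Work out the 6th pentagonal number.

51

The 6th pentagonal number is n(3n−1)/2 with n = 6.
6·(3·6 − 1)/2 = 6·17/2 = 51.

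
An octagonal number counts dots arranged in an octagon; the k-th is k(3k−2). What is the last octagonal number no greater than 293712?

293281

Solve n(3n−2) ≤ 293712 for integer n.
n = 313 gives 293281 ≤ 293712, while n = 314 gives 295160 > 293712; so the answer is 293281.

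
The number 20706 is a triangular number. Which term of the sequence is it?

Set n(n+1)/2 = 20706, giving n² + n − 41412 = 0.
The discriminant is 1 + 8·20706 = 165649, and √165649 = 407.
So n = (-1 + 407) / 2 = 406/2 = 203.
Check: 203·204/2 = 20706. ✓

203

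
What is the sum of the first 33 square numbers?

Σ_{i=1}^{33} i² = 33·34·67/6 = 12529.

12529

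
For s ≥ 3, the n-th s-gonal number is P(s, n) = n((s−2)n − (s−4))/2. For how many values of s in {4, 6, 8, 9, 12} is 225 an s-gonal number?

s = 4: P(4, 15) = 225. ✓
s = 6: P(6, 10) = 190 and P(6, 11) = 231; 225 is not s-gonal.
s = 8: P(8, 9) = 225. ✓
s = 9: P(9, 8) = 204 and P(9, 9) = 261; 225 is not s-gonal.
s = 12: P(12, 7) = 217 and P(12, 8) = 288; 225 is not s-gonal.
Hits: s ∈ {4, 8} → 2.

2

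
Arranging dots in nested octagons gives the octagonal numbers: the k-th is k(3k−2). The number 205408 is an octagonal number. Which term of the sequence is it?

262

Set n(3n−2) = 205408, giving 3n² − 2n − 205408 = 0.
So n = (2 + 1570) / 6 = 1572/6 = 262.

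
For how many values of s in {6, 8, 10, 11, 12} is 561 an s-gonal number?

s = 6: P(6, 17) = 561. ✓
s = 8: P(8, 14) = 560 and P(8, 15) = 645; 561 is not s-gonal.
s = 10: P(10, 12) = 540 and P(10, 13) = 637; 561 is not s-gonal.
s = 11: P(11, 11) = 506 and P(11, 12) = 606; 561 is not s-gonal.
s = 12: P(12, 11) = 561. ✓
Hits: s ∈ {6, 12} → 2.

2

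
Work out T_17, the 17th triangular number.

153

The 17th triangular number is n(n+1)/2 with n = 17.
17·18/2 = 306/2 = 153.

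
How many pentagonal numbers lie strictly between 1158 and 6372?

The n-th pentagonal number is n(3n−1)/2.
Smallest index with value > 1158: n = 28 (giving 1162).
Largest index with value < 6372: n = 65 (giving 6305).
Indices 28 through 65: 38 terms.

38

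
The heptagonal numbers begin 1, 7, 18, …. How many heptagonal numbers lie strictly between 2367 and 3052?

4

The n-th heptagonal number is n(5n−3)/2.
Smallest index with value > 2367: n = 32 (giving 2512).
Largest index with value < 3052: n = 35 (giving 3010).
Indices 32 through 35: 4 terms.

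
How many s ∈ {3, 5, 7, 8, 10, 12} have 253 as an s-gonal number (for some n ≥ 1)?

1

s = 3: P(3, 22) = 253. ✓
s = 5: P(5, 13) = 247 and P(5, 14) = 287; 253 is not s-gonal.
s = 7: P(7, 10) = 235 and P(7, 11) = 286; 253 is not s-gonal.
s = 8: P(8, 9) = 225 and P(8, 10) = 280; 253 is not s-gonal.
s = 10: P(10, 8) = 232 and P(10, 9) = 297; 253 is not s-gonal.
s = 12: P(12, 7) = 217 and P(12, 8) = 288; 253 is not s-gonal.
Hits: s ∈ {3} → 1.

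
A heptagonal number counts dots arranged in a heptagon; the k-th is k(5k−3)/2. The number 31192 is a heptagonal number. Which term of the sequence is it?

Set n(5n−3)/2 = 31192, giving 5n² − 3n − 62384 = 0.
The discriminant is 9 + 40·31192 = 1247689, and √1247689 = 1117.
So n = (3 + 1117) / 10 = 1120/10 = 112.

112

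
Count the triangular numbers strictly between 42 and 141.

The n-th triangular number is n(n+1)/2.
Smallest index with value > 42: n = 9 (giving 45).
Largest index with value < 141: n = 16 (giving 136).
Indices 9 through 16: 8 terms.

8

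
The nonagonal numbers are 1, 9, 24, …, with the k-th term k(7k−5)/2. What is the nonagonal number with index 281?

275661

281·(7·281 − 5)/2 = 281·1962/2 = 281·981 = 275661.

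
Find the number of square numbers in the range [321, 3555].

The n-th square number is n².
Smallest index with value ≥ 321: n = 18 (giving 324).
Largest index with value ≤ 3555: n = 59 (giving 3481).
Indices 18 through 59: 42 terms.

42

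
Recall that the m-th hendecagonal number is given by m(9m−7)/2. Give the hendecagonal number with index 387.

672606

The 387th hendecagonal number is n(9n−7)/2 with n = 387.
387·(9·387 − 7)/2 = 387·3476/2 = 387·1738 = 672606.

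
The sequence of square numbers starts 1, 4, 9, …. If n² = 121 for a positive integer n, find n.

11

We need n² = 121, so n = √121 = 11.
Check: 11² = 121. ✓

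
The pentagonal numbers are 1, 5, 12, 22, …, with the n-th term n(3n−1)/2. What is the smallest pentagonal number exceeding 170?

176

Solve n(3n−1)/2 > 170 for integer n.
The largest n with value ≤ 170 is 10 (since 145 ≤ 170 < 176), so the first above is n = 11, value 176.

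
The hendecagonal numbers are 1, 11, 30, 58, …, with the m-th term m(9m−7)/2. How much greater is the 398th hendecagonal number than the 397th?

3574

Consecutive hendecagonal numbers differ by 9n − 8: here 9·398 − 8 = 3574.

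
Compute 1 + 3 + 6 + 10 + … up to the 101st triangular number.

Σ i(i+1)/2 = (Σi² + Σi) / 2 over i = 1..101.
Σi = 5151 and Σi² = 348551.
(1·348551 + 1·5151) / 2 = 353702/2 = 176851.

176851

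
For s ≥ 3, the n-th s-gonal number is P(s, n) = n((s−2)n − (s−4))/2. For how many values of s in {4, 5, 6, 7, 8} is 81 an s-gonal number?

2

s = 4: P(4, 9) = 81. ✓
s = 5: P(5, 7) = 70 and P(5, 8) = 92; 81 is not s-gonal.
s = 6: P(6, 6) = 66 and P(6, 7) = 91; 81 is not s-gonal.
s = 7: P(7, 6) = 81. ✓
s = 8: P(8, 5) = 65 and P(8, 6) = 96; 81 is not s-gonal.
Hits: s ∈ {4, 7} → 2.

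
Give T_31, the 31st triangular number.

The 31st triangular number is n(n+1)/2 with n = 31.
31·32/2 = 992/2 = 496.

496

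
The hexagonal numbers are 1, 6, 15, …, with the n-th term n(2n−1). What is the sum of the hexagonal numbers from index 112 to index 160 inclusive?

1825544

Σ i(2i−1) = 2Σi² − Σi over i = 112..160.
Σi = 12880 − 6216 = 6664 and Σi² = 1378160 − 462056 = 916104.
2·916104 − 1·6664 = 1825544.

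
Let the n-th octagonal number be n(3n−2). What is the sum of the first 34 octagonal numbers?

39865

Σ i(3i−2) = 3Σi² − 2Σi over i = 1..34.
Σi = 595 and Σi² = 13685.
3·13685 − 2·595 = 39865.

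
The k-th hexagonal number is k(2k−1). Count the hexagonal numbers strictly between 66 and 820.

14

The n-th hexagonal number is n(2n−1).
Smallest index with value > 66: n = 7 (giving 91).
Largest index with value < 820: n = 20 (giving 780).
Indices 7 through 20: 14 terms.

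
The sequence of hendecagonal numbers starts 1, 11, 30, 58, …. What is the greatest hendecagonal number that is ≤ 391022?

390580

Solve n(9n−7)/2 ≤ 391022 for integer n.
n = 295 gives 390580 ≤ 391022, while n = 296 gives 393236 > 391022; so the answer is 390580.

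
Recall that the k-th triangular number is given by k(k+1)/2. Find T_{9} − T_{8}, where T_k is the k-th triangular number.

Consecutive triangular numbers differ by n: T_{9} − T_{8} = 9.

9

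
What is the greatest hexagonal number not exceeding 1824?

1770

Solve n(2n−1) ≤ 1824 for integer n.
n = 30 gives 1770 ≤ 1824, while n = 31 gives 1891 > 1824; so the answer is 1770.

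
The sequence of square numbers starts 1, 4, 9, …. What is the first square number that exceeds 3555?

3600

Solve n² > 3555 for integer n.
The largest n with value ≤ 3555 is 59 (since 3481 ≤ 3555 < 3600), so the first above is n = 60, value 3600.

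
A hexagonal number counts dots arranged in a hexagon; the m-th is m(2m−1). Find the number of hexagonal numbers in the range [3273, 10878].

The n-th hexagonal number is n(2n−1).
Smallest index with value ≥ 3273: n = 41 (giving 3321).
Largest index with value ≤ 10878: n = 74 (giving 10878).
Indices 41 through 74: 34 terms.

34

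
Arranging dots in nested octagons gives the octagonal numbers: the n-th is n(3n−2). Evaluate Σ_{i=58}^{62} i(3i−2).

53430

Σ i(3i−2) = 3Σi² − 2Σi over i = 58..62.
Σi = 1953 − 1653 = 300 and Σi² = 81375 − 63365 = 18010.
3·18010 − 2·300 = 53430.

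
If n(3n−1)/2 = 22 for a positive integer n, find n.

Set n(3n−1)/2 = 22, giving 3n² − n − 44 = 0.
The discriminant is 1 + 24·22 = 529, and √529 = 23.
So n = (1 + 23) / 6 = 24/6 = 4.
Check: 4·(3·4 − 1)/2 = 22. ✓

4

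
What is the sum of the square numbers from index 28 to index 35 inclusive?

Σ_{i=28}^{35} i² = 14910 − 6930 = 7980.

7980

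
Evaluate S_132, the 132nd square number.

The 132nd square number is n² with n = 132.
132² = 17424.

17424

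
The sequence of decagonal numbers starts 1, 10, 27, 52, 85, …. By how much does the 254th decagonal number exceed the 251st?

6051

254·(4·254 − 3) = 257302 and 251·(4·251 − 3) = 251251.
Difference: 257302 − 251251 = 6051.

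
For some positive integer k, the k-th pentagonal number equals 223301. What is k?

386

Set n(3n−1)/2 = 223301, giving 3n² − n − 446602 = 0.
So n = (1 + 2315) / 6 = 2316/6 = 386.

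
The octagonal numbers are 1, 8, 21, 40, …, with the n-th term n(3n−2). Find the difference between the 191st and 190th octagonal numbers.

1141

Consecutive octagonal numbers differ by 6n − 5: here 6·191 − 5 = 1141.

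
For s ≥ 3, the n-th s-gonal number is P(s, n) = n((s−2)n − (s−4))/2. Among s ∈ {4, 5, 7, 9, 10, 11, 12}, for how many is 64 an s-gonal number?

s = 4: P(4, 8) = 64. ✓
s = 5: P(5, 6) = 51 and P(5, 7) = 70; 64 is not s-gonal.
s = 7: P(7, 5) = 55 and P(7, 6) = 81; 64 is not s-gonal.
s = 9: P(9, 4) = 46 and P(9, 5) = 75; 64 is not s-gonal.
s = 10: P(10, 4) = 52 and P(10, 5) = 85; 64 is not s-gonal.
s = 11: P(11, 4) = 58 and P(11, 5) = 95; 64 is not s-gonal.
s = 12: P(12, 4) = 64. ✓
Hits: s ∈ {4, 12} → 2.

2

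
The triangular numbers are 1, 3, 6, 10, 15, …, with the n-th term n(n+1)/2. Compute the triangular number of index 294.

The 294th triangular number is n(n+1)/2 with n = 294.
294·295/2 = 86730/2 = 43365.

43365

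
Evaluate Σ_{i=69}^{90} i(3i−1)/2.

Σ i(3i−1)/2 = (3Σi² − Σi) / 2 over i = 69..90.
Σi = 4095 − 2346 = 1749 and Σi² = 247065 − 107134 = 139931.
(3·139931 − 1·1749) / 2 = 418044/2 = 209022.

209022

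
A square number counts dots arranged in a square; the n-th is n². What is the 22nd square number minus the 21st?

43

n² − (n−1)² = 2n − 1, so 22² − 21² = 2·22 − 1 = 43.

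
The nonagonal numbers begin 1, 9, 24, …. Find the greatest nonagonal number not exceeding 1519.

Solve n(7n−5)/2 ≤ 1519 for integer n.
n = 21 gives 1491 ≤ 1519, while n = 22 gives 1639 > 1519; so the answer is 1491.

1491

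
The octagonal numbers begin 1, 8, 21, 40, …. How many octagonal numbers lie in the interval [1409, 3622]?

13

The n-th octagonal number is n(3n−2).
Smallest index with value ≥ 1409: n = 23 (giving 1541).
Largest index with value ≤ 3622: n = 35 (giving 3605).
Indices 23 through 35: 13 terms.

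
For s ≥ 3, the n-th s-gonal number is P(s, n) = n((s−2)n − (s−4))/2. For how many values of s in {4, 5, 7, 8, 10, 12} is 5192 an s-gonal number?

s = 4: P(4, 72) = 5184 and P(4, 73) = 5329; 5192 is not s-gonal.
s = 5: P(5, 59) = 5192. ✓
s = 7: P(7, 45) = 4995 and P(7, 46) = 5221; 5192 is not s-gonal.
s = 8: P(8, 41) = 4961 and P(8, 42) = 5208; 5192 is not s-gonal.
s = 10: P(10, 36) = 5076 and P(10, 37) = 5365; 5192 is not s-gonal.
s = 12: P(12, 32) = 4992 and P(12, 33) = 5313; 5192 is not s-gonal.
Hits: s ∈ {5} → 1.

1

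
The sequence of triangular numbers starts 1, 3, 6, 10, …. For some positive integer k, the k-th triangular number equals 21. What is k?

6

Set n(n+1)/2 = 21, giving n² + n − 42 = 0.
The discriminant is 1 + 8·21 = 169, and √169 = 13.
So n = (-1 + 13) / 2 = 12/2 = 6.
Check: 6·7/2 = 21. ✓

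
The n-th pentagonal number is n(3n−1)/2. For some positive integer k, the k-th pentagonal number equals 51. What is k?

Set n(3n−1)/2 = 51, giving 3n² − n − 102 = 0.
The discriminant is 1 + 24·51 = 1225, and √1225 = 35.
So n = (1 + 35) / 6 = 36/6 = 6.

6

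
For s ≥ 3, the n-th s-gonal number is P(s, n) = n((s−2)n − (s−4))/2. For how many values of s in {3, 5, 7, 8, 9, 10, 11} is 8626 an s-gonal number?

s = 3: P(3, 130) = 8515 and P(3, 131) = 8646; 8626 is not s-gonal.
s = 5: P(5, 76) = 8626. ✓
s = 7: P(7, 59) = 8614 and P(7, 60) = 8910; 8626 is not s-gonal.
s = 8: P(8, 53) = 8321 and P(8, 54) = 8640; 8626 is not s-gonal.
s = 9: P(9, 50) = 8625 and P(9, 51) = 8976; 8626 is not s-gonal.
s = 10: P(10, 46) = 8326 and P(10, 47) = 8695; 8626 is not s-gonal.
s = 11: P(11, 44) = 8558 and P(11, 45) = 8955; 8626 is not s-gonal.
Hits: s ∈ {5} → 1.

1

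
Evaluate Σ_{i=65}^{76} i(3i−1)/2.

Σ i(3i−1)/2 = (3Σi² − Σi) / 2 over i = 65..76.
Σi = 2926 − 2080 = 846 and Σi² = 149226 − 89440 = 59786.
(3·59786 − 1·846) / 2 = 178512/2 = 89256.

89256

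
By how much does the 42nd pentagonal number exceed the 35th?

805

42·(3·42 − 1)/2 = 2625 and 35·(3·35 − 1)/2 = 1820.
Difference: 2625 − 1820 = 805.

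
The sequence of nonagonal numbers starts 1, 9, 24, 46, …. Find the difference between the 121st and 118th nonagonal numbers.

121·(7·121 − 5)/2 = 50941 and 118·(7·118 − 5)/2 = 48439.
Difference: 50941 − 48439 = 2502.

2502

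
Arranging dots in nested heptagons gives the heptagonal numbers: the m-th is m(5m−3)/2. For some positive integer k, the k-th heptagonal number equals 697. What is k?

Set n(5n−3)/2 = 697, giving 5n² − 3n − 1394 = 0.
So n = (3 + 167) / 10 = 170/10 = 17.
Check: 17·(5·17 − 3)/2 = 697. ✓

17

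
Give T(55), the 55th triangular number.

55·56/2 = 3080/2 = 1540.

1540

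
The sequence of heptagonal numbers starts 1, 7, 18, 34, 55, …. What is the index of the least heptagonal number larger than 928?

20

Solve n(5n−3)/2 > 928 for integer n.
The largest n with value ≤ 928 is 19 (since 874 ≤ 928 < 970), so the first above is n = 20, value 970.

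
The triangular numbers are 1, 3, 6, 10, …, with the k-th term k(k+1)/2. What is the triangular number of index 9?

The 9th triangular number is n(n+1)/2 with n = 9.
9·10/2 = 90/2 = 45.

45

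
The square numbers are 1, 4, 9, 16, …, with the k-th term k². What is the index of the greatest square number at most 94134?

306

Solve n² ≤ 94134 for integer n.
n = 306 gives 93636 ≤ 94134, while n = 307 gives 94249 > 94134; so the answer is index 306.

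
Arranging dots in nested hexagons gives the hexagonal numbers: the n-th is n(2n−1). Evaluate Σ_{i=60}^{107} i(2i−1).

Σ i(2i−1) = 2Σi² − Σi over i = 60..107.
Σi = 5778 − 1770 = 4008 and Σi² = 414090 − 70210 = 343880.
2·343880 − 1·4008 = 683752.

683752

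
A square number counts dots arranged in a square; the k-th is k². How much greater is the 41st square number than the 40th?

81

n² − (n−1)² = 2n − 1, so 41² − 40² = 2·41 − 1 = 81.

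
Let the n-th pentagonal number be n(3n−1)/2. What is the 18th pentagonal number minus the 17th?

Consecutive pentagonal numbers differ by 3n − 2: here 3·18 − 2 = 52.

52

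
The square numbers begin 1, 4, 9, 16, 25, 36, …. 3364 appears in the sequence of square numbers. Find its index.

We need n² = 3364, so n = √3364 = 58.
Check: 58² = 3364. ✓

58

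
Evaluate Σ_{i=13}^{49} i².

39775

Σ_{i=13}^{49} i² = 40425 − 650 = 39775.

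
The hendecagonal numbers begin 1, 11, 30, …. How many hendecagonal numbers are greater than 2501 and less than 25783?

53

The n-th hendecagonal number is n(9n−7)/2.
Smallest index with value > 2501: n = 24 (giving 2508).
Largest index with value < 25783: n = 76 (giving 25726).
Indices 24 through 76: 53 terms.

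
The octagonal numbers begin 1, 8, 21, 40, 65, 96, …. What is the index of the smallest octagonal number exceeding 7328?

Solve n(3n−2) > 7328 for integer n.
The largest n with value ≤ 7328 is 49 (since 7105 ≤ 7328 < 7400), so the first above is n = 50, value 7400.

50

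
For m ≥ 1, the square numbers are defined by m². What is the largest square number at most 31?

Solve n² ≤ 31 for integer n.
n = 5 gives 25 ≤ 31, while n = 6 gives 36 > 31; so the answer is 25.

25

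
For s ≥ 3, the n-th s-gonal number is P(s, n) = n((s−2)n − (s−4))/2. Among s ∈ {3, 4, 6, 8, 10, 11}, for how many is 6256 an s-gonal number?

s = 3: P(3, 111) = 6216 and P(3, 112) = 6328; 6256 is not s-gonal.
s = 4: P(4, 79) = 6241 and P(4, 80) = 6400; 6256 is not s-gonal.
s = 6: P(6, 56) = 6216 and P(6, 57) = 6441; 6256 is not s-gonal.
s = 8: P(8, 46) = 6256. ✓
s = 10: P(10, 39) = 5967 and P(10, 40) = 6280; 6256 is not s-gonal.
s = 11: P(11, 37) = 6031 and P(11, 38) = 6365; 6256 is not s-gonal.
Hits: s ∈ {8} → 1.

1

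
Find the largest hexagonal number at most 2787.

2701

Solve n(2n−1) ≤ 2787 for integer n.
n = 37 gives 2701 ≤ 2787, while n = 38 gives 2850 > 2787; so the answer is 2701.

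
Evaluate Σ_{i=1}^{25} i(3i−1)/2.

8125

Σ i(3i−1)/2 = (3Σi² − Σi) / 2 over i = 1..25.
Σi = 325 and Σi² = 5525.
(3·5525 − 1·325) / 2 = 16250/2 = 8125.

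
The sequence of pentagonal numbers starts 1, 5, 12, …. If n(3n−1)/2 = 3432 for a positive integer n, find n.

Set n(3n−1)/2 = 3432, giving 3n² − n − 6864 = 0.
The discriminant is 1 + 24·3432 = 82369, and √82369 = 287.
So n = (1 + 287) / 6 = 288/6 = 48.

48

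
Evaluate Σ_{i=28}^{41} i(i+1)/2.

8687

Σ i(i+1)/2 = (Σi² + Σi) / 2 over i = 28..41.
Σi = 861 − 378 = 483 and Σi² = 23821 − 6930 = 16891.
(1·16891 + 1·483) / 2 = 17374/2 = 8687.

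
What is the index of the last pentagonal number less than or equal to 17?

Solve n(3n−1)/2 ≤ 17 for integer n.
n = 3 gives 12 ≤ 17, while n = 4 gives 22 > 17; so the answer is index 3.

3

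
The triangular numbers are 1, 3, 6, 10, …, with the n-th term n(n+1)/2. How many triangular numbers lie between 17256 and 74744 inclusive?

The n-th triangular number is n(n+1)/2.
Smallest index with value ≥ 17256: n = 186 (giving 17391).
Largest index with value ≤ 74744: n = 386 (giving 74691).
Indices 186 through 386: 201 terms.

201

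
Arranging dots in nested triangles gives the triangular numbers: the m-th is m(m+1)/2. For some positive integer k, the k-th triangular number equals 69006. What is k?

Set n(n+1)/2 = 69006, giving n² + n − 138012 = 0.
The discriminant is 1 + 8·69006 = 552049, and √552049 = 743.
So n = (-1 + 743) / 2 = 742/2 = 371.

371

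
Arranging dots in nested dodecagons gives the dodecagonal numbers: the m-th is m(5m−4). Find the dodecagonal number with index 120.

The 120th dodecagonal number is n(5n−4) with n = 120.
120·(5·120 − 4) = 120·596 = 71520.

71520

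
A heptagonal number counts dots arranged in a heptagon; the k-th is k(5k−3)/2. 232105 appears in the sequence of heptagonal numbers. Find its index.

Set n(5n−3)/2 = 232105, giving 5n² − 3n − 464210 = 0.
The discriminant is 9 + 40·232105 = 9284209, and √9284209 = 3047.
So n = (3 + 3047) / 10 = 3050/10 = 305.
Check: 305·(5·305 − 3)/2 = 232105. ✓

305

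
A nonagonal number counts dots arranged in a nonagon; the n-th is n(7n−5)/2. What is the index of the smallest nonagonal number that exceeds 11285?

58

Solve n(7n−5)/2 > 11285 for integer n.
The largest n with value ≤ 11285 is 57 (since 11229 ≤ 11285 < 11629), so the first above is n = 58, value 11629.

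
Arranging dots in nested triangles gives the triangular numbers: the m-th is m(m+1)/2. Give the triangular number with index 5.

The 5th triangular number is n(n+1)/2 with n = 5.
5·6/2 = 30/2 = 15.

15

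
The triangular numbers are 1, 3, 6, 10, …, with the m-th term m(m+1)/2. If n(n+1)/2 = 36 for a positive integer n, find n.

8

Set n(n+1)/2 = 36, giving n² + n − 72 = 0.
The discriminant is 1 + 8·36 = 289, and √289 = 17.
So n = (-1 + 17) / 2 = 16/2 = 8.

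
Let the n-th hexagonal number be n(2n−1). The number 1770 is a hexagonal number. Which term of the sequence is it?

30

Set n(2n−1) = 1770, giving 2n² − n − 1770 = 0.
The discriminant is 1 + 8·1770 = 14161, and √14161 = 119.
So n = (1 + 119) / 4 = 120/4 = 30.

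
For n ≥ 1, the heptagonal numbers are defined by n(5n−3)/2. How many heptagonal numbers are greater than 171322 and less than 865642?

The n-th heptagonal number is n(5n−3)/2.
Smallest index with value > 171322: n = 263 (giving 172528).
Largest index with value < 865642: n = 588 (giving 863478).
Indices 263 through 588: 326 terms.

326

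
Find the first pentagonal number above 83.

Solve n(3n−1)/2 > 83 for integer n.
The largest n with value ≤ 83 is 7 (since 70 ≤ 83 < 92), so the first above is n = 8, value 92.

92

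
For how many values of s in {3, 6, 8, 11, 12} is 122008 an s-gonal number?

s = 3: P(3, 493) = 121771 and P(3, 494) = 122265; 122008 is not s-gonal.
s = 6: P(6, 247) = 121771 and P(6, 248) = 122760; 122008 is not s-gonal.
s = 8: P(8, 202) = 122008. ✓
s = 11: P(11, 165) = 121935 and P(11, 166) = 123421; 122008 is not s-gonal.
s = 12: P(12, 156) = 121056 and P(12, 157) = 122617; 122008 is not s-gonal.
Hits: s ∈ {8} → 1.

1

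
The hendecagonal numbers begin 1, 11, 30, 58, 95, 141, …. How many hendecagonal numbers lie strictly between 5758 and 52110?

71

The n-th hendecagonal number is n(9n−7)/2.
Smallest index with value > 5758: n = 37 (giving 6031).
Largest index with value < 52110: n = 107 (giving 51146).
Indices 37 through 107: 71 terms.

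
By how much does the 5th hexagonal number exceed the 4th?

17

Consecutive hexagonal numbers differ by 4n − 3: here 4·5 − 3 = 17.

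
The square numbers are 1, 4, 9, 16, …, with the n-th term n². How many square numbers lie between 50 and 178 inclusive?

6

The n-th square number is n².
Smallest index with value ≥ 50: n = 8 (giving 64).
Largest index with value ≤ 178: n = 13 (giving 169).
Indices 8 through 13: 6 terms.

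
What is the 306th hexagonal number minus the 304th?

306·(2·306 − 1) = 186966 and 304·(2·304 − 1) = 184528.
Difference: 186966 − 184528 = 2438.

2438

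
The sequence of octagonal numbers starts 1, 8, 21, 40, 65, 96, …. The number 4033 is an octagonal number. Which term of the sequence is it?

Set n(3n−2) = 4033, giving 3n² − 2n − 4033 = 0.
The discriminant is 4 + 12·4033 = 48400, and √48400 = 220.
So n = (2 + 220) / 6 = 222/6 = 37.

37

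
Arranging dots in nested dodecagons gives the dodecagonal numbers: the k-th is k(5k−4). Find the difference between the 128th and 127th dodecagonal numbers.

1271

Consecutive dodecagonal numbers differ by 10n − 9: here 10·128 − 9 = 1271.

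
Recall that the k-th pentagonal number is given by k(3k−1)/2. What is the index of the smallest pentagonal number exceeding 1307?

Solve n(3n−1)/2 > 1307 for integer n.
The largest n with value ≤ 1307 is 29 (since 1247 ≤ 1307 < 1335), so the first above is n = 30, value 1335.

30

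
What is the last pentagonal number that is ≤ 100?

Solve n(3n−1)/2 ≤ 100 for integer n.
n = 8 gives 92 ≤ 100, while n = 9 gives 117 > 100; so the answer is 92.

92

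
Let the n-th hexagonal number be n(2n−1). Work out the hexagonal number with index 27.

1431

The 27th hexagonal number is n(2n−1) with n = 27.
27·(2·27 − 1) = 27·53 = 1431.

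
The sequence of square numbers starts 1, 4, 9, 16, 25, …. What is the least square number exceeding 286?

Solve n² > 286 for integer n.
The largest n with value ≤ 286 is 16 (since 256 ≤ 286 < 289), so the first above is n = 17, value 289.

289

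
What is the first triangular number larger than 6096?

Solve n(n+1)/2 > 6096 for integer n.
The largest n with value ≤ 6096 is 109 (since 5995 ≤ 6096 < 6105), so the first above is n = 110, value 6105.

6105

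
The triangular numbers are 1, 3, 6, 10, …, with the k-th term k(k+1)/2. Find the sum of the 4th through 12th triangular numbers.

Σ i(i+1)/2 = (Σi² + Σi) / 2 over i = 4..12.
Σi = 78 − 6 = 72 and Σi² = 650 − 14 = 636.
(1·636 + 1·72) / 2 = 708/2 = 354.

354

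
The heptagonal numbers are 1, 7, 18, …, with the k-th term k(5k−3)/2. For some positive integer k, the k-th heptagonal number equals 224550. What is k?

Set n(5n−3)/2 = 224550, giving 5n² − 3n − 449100 = 0.
The discriminant is 9 + 40·224550 = 8982009, and √8982009 = 2997.
So n = (3 + 2997) / 10 = 3000/10 = 300.
Check: 300·(5·300 − 3)/2 = 224550. ✓

300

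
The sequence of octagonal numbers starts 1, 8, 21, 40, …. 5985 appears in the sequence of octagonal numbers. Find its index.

45

Set n(3n−2) = 5985, giving 3n² − 2n − 5985 = 0.
The discriminant is 4 + 12·5985 = 71824, and √71824 = 268.
So n = (2 + 268) / 6 = 270/6 = 45.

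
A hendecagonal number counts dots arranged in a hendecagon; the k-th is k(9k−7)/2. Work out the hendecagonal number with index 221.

219011

221·(9·221 − 7)/2 = 221·1982/2 = 221·991 = 219011.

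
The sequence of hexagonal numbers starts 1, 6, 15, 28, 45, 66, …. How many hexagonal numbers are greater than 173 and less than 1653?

The n-th hexagonal number is n(2n−1).
Smallest index with value > 173: n = 10 (giving 190).
Largest index with value < 1653: n = 28 (giving 1540).
Indices 10 through 28: 19 terms.

19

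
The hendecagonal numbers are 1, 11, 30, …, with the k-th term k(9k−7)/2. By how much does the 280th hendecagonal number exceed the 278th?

5015

280·(9·280 − 7)/2 = 351820 and 278·(9·278 − 7)/2 = 346805.
Difference: 351820 − 346805 = 5015.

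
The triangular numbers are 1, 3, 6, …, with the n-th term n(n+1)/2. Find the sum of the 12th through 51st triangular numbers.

Σ i(i+1)/2 = (Σi² + Σi) / 2 over i = 12..51.
Σi = 1326 − 66 = 1260 and Σi² = 45526 − 506 = 45020.
(1·45020 + 1·1260) / 2 = 46280/2 = 23140.

23140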